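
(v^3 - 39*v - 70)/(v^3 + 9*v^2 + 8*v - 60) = (v^2 - 5*v - 14)/(v^2 + 4*v - 12)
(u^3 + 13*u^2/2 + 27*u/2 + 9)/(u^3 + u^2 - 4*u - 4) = (u^2 + 9*u/2 + 9/2)/(u^2 - u - 2)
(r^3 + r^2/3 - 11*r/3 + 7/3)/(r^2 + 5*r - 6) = (3*r^2 + 4*r - 7)/(3*(r + 6))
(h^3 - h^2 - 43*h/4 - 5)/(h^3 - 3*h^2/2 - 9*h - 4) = (h + 5/2)/(h + 2)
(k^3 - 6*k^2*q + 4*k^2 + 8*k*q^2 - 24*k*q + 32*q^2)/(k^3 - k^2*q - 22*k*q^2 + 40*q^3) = (k + 4)/(k + 5*q)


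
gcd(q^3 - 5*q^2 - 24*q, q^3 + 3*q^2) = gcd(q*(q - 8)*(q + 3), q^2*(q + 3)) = q^2 + 3*q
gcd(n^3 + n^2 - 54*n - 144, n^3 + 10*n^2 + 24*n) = n + 6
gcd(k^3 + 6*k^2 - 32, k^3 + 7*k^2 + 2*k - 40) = k^2 + 2*k - 8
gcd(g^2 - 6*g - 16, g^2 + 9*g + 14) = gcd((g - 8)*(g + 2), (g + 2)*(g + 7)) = g + 2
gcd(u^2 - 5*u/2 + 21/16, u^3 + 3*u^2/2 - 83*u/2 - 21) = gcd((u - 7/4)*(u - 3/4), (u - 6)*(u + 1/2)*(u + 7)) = 1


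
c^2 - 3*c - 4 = (c - 4)*(c + 1)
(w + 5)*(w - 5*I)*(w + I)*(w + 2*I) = w^4 + 5*w^3 - 2*I*w^3 + 13*w^2 - 10*I*w^2 + 65*w + 10*I*w + 50*I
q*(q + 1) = q^2 + q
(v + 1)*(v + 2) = v^2 + 3*v + 2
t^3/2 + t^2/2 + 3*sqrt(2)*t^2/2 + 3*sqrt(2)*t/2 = t*(t/2 + 1/2)*(t + 3*sqrt(2))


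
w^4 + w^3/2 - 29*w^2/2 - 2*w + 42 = (w - 3)*(w - 2)*(w + 2)*(w + 7/2)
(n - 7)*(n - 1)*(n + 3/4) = n^3 - 29*n^2/4 + n + 21/4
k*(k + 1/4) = k^2 + k/4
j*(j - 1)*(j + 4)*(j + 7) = j^4 + 10*j^3 + 17*j^2 - 28*j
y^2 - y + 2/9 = (y - 2/3)*(y - 1/3)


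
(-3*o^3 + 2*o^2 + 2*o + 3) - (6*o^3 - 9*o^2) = -9*o^3 + 11*o^2 + 2*o + 3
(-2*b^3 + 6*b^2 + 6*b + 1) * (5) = -10*b^3 + 30*b^2 + 30*b + 5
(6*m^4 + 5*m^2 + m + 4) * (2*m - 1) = 12*m^5 - 6*m^4 + 10*m^3 - 3*m^2 + 7*m - 4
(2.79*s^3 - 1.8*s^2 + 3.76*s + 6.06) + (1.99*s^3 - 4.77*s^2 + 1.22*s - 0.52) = 4.78*s^3 - 6.57*s^2 + 4.98*s + 5.54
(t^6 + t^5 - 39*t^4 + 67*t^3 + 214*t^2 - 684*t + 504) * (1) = t^6 + t^5 - 39*t^4 + 67*t^3 + 214*t^2 - 684*t + 504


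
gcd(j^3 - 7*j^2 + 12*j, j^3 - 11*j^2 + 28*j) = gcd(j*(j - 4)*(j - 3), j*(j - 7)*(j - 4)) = j^2 - 4*j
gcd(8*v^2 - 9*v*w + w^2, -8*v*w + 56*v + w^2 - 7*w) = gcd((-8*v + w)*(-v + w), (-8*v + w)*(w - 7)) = 8*v - w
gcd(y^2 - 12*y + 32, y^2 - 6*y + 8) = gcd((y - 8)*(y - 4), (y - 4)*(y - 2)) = y - 4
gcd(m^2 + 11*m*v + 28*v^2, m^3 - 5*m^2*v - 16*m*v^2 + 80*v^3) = m + 4*v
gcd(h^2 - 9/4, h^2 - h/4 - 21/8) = h + 3/2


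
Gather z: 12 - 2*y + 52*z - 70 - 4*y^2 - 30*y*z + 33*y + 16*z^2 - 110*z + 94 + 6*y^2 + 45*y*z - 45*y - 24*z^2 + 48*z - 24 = 2*y^2 - 14*y - 8*z^2 + z*(15*y - 10) + 12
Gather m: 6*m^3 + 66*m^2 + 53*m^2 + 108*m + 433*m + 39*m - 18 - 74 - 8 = 6*m^3 + 119*m^2 + 580*m - 100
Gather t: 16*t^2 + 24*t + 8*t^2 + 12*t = 24*t^2 + 36*t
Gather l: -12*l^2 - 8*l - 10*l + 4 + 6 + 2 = -12*l^2 - 18*l + 12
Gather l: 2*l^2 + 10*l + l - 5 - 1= 2*l^2 + 11*l - 6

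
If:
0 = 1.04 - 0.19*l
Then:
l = 5.47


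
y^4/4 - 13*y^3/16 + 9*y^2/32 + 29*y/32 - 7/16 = (y/4 + 1/4)*(y - 2)*(y - 7/4)*(y - 1/2)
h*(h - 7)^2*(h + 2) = h^4 - 12*h^3 + 21*h^2 + 98*h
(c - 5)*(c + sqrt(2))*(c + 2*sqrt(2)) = c^3 - 5*c^2 + 3*sqrt(2)*c^2 - 15*sqrt(2)*c + 4*c - 20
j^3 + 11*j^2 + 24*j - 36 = (j - 1)*(j + 6)^2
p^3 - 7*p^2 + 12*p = p*(p - 4)*(p - 3)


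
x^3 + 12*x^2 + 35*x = x*(x + 5)*(x + 7)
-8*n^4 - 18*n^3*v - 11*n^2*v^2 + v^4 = (-4*n + v)*(n + v)^2*(2*n + v)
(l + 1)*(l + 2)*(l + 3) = l^3 + 6*l^2 + 11*l + 6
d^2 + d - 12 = (d - 3)*(d + 4)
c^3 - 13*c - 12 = (c - 4)*(c + 1)*(c + 3)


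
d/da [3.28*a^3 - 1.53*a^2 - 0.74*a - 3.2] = 9.84*a^2 - 3.06*a - 0.74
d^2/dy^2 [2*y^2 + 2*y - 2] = 4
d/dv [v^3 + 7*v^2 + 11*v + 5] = 3*v^2 + 14*v + 11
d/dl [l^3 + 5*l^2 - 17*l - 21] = 3*l^2 + 10*l - 17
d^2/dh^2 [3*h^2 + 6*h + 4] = 6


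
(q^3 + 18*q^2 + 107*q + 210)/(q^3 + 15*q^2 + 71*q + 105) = (q + 6)/(q + 3)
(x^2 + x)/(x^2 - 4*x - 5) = x/(x - 5)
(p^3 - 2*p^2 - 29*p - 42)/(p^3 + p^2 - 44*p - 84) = (p + 3)/(p + 6)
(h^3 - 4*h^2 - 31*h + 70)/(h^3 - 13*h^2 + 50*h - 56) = (h + 5)/(h - 4)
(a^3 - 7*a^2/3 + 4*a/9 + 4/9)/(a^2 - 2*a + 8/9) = (3*a^2 - 5*a - 2)/(3*a - 4)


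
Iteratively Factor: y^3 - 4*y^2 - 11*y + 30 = (y + 3)*(y^2 - 7*y + 10) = (y - 5)*(y + 3)*(y - 2)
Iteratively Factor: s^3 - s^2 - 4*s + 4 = (s - 1)*(s^2 - 4) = (s - 2)*(s - 1)*(s + 2)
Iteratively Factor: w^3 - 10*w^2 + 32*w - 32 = (w - 2)*(w^2 - 8*w + 16) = (w - 4)*(w - 2)*(w - 4)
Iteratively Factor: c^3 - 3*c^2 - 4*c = (c)*(c^2 - 3*c - 4) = c*(c + 1)*(c - 4)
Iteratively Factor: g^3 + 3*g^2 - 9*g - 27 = (g - 3)*(g^2 + 6*g + 9) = (g - 3)*(g + 3)*(g + 3)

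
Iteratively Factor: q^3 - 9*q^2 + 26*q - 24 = (q - 3)*(q^2 - 6*q + 8) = (q - 3)*(q - 2)*(q - 4)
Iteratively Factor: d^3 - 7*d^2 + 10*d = (d - 2)*(d^2 - 5*d) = (d - 5)*(d - 2)*(d)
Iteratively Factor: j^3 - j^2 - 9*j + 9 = (j - 3)*(j^2 + 2*j - 3) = (j - 3)*(j - 1)*(j + 3)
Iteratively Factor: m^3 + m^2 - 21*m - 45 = (m + 3)*(m^2 - 2*m - 15) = (m + 3)^2*(m - 5)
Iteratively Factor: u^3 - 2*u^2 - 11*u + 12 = (u - 4)*(u^2 + 2*u - 3) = (u - 4)*(u + 3)*(u - 1)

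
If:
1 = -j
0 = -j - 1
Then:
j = -1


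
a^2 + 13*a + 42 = (a + 6)*(a + 7)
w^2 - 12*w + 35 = (w - 7)*(w - 5)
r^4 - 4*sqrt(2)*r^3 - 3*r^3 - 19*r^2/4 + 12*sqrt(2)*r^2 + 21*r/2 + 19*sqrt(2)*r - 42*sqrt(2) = (r - 7/2)*(r - 3/2)*(r + 2)*(r - 4*sqrt(2))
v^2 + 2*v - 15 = (v - 3)*(v + 5)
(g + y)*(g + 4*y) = g^2 + 5*g*y + 4*y^2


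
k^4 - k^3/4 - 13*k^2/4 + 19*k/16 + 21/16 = (k - 3/2)*(k - 1)*(k + 1/2)*(k + 7/4)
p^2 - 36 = (p - 6)*(p + 6)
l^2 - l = l*(l - 1)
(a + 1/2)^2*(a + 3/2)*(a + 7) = a^4 + 19*a^3/2 + 77*a^2/4 + 101*a/8 + 21/8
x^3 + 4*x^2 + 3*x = x*(x + 1)*(x + 3)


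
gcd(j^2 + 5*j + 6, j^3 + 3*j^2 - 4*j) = 1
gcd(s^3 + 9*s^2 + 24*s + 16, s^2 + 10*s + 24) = s + 4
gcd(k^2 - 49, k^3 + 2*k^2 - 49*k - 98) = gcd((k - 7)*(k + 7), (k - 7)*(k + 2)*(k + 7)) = k^2 - 49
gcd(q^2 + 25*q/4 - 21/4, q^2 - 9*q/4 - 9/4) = 1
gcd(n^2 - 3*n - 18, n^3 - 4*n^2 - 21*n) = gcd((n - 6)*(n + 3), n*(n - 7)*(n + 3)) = n + 3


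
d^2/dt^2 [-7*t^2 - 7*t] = -14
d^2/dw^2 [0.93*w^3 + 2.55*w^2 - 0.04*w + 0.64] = 5.58*w + 5.1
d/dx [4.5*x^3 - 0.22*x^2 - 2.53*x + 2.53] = 13.5*x^2 - 0.44*x - 2.53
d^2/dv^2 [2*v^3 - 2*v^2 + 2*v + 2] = 12*v - 4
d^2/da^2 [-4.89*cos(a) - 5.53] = 4.89*cos(a)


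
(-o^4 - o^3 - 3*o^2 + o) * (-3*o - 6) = 3*o^5 + 9*o^4 + 15*o^3 + 15*o^2 - 6*o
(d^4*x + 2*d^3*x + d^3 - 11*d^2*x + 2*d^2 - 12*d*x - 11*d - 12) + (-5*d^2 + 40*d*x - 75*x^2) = d^4*x + 2*d^3*x + d^3 - 11*d^2*x - 3*d^2 + 28*d*x - 11*d - 75*x^2 - 12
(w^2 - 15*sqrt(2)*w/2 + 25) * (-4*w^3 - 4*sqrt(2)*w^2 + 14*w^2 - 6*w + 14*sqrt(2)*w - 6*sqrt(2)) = -4*w^5 + 14*w^4 + 26*sqrt(2)*w^4 - 91*sqrt(2)*w^3 - 46*w^3 - 61*sqrt(2)*w^2 + 140*w^2 - 60*w + 350*sqrt(2)*w - 150*sqrt(2)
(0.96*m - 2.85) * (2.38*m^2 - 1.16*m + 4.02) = 2.2848*m^3 - 7.8966*m^2 + 7.1652*m - 11.457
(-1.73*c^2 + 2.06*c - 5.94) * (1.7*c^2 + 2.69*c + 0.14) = -2.941*c^4 - 1.1517*c^3 - 4.7988*c^2 - 15.6902*c - 0.8316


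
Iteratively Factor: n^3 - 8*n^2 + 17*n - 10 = (n - 2)*(n^2 - 6*n + 5) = (n - 5)*(n - 2)*(n - 1)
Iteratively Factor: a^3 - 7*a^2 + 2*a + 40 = (a + 2)*(a^2 - 9*a + 20) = (a - 5)*(a + 2)*(a - 4)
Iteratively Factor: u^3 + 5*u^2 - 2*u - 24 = (u + 4)*(u^2 + u - 6) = (u - 2)*(u + 4)*(u + 3)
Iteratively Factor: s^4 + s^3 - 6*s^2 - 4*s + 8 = (s + 2)*(s^3 - s^2 - 4*s + 4) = (s - 1)*(s + 2)*(s^2 - 4) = (s - 2)*(s - 1)*(s + 2)*(s + 2)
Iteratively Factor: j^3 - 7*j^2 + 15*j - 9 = (j - 1)*(j^2 - 6*j + 9) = (j - 3)*(j - 1)*(j - 3)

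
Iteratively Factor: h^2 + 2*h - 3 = (h - 1)*(h + 3)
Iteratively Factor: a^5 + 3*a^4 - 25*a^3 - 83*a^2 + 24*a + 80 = (a + 4)*(a^4 - a^3 - 21*a^2 + a + 20) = (a - 1)*(a + 4)*(a^3 - 21*a - 20) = (a - 1)*(a + 1)*(a + 4)*(a^2 - a - 20) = (a - 1)*(a + 1)*(a + 4)^2*(a - 5)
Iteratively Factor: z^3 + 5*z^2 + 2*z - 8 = (z - 1)*(z^2 + 6*z + 8) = (z - 1)*(z + 4)*(z + 2)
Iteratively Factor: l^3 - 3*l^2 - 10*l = (l)*(l^2 - 3*l - 10) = l*(l + 2)*(l - 5)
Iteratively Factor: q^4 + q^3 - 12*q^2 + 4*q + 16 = (q + 1)*(q^3 - 12*q + 16) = (q - 2)*(q + 1)*(q^2 + 2*q - 8) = (q - 2)*(q + 1)*(q + 4)*(q - 2)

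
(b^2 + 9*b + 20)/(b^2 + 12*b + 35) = (b + 4)/(b + 7)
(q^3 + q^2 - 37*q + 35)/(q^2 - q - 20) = (q^2 + 6*q - 7)/(q + 4)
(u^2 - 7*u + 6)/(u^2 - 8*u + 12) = (u - 1)/(u - 2)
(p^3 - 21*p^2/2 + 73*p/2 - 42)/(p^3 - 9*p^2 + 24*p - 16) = (2*p^2 - 13*p + 21)/(2*(p^2 - 5*p + 4))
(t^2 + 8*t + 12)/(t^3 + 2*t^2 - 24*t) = (t + 2)/(t*(t - 4))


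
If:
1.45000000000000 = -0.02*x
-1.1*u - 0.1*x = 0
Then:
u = 6.59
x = -72.50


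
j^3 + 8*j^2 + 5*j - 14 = (j - 1)*(j + 2)*(j + 7)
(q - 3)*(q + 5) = q^2 + 2*q - 15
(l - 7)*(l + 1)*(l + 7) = l^3 + l^2 - 49*l - 49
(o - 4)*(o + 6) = o^2 + 2*o - 24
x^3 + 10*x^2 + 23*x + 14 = (x + 1)*(x + 2)*(x + 7)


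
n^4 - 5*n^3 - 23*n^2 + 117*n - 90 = (n - 6)*(n - 3)*(n - 1)*(n + 5)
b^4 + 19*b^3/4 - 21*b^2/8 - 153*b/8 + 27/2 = (b - 3/2)*(b - 3/4)*(b + 3)*(b + 4)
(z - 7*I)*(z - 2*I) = z^2 - 9*I*z - 14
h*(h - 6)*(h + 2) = h^3 - 4*h^2 - 12*h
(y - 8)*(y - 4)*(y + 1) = y^3 - 11*y^2 + 20*y + 32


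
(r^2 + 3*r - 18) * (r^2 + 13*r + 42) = r^4 + 16*r^3 + 63*r^2 - 108*r - 756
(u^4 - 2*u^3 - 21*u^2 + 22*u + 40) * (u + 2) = u^5 - 25*u^3 - 20*u^2 + 84*u + 80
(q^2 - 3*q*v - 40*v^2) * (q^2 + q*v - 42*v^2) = q^4 - 2*q^3*v - 85*q^2*v^2 + 86*q*v^3 + 1680*v^4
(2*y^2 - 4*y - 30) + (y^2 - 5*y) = 3*y^2 - 9*y - 30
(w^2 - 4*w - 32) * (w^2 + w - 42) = w^4 - 3*w^3 - 78*w^2 + 136*w + 1344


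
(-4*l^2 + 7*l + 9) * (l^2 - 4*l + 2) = -4*l^4 + 23*l^3 - 27*l^2 - 22*l + 18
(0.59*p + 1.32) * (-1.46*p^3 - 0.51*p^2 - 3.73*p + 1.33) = -0.8614*p^4 - 2.2281*p^3 - 2.8739*p^2 - 4.1389*p + 1.7556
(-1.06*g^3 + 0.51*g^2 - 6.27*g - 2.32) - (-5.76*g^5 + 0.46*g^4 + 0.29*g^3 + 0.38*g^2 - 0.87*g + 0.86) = 5.76*g^5 - 0.46*g^4 - 1.35*g^3 + 0.13*g^2 - 5.4*g - 3.18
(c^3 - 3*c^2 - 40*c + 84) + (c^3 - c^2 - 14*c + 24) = 2*c^3 - 4*c^2 - 54*c + 108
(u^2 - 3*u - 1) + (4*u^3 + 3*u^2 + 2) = 4*u^3 + 4*u^2 - 3*u + 1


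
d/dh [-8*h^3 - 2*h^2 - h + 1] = -24*h^2 - 4*h - 1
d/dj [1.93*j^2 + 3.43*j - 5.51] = 3.86*j + 3.43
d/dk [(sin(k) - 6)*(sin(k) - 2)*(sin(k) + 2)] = (3*sin(k)^2 - 12*sin(k) - 4)*cos(k)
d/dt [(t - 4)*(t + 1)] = 2*t - 3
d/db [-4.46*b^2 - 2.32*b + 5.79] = -8.92*b - 2.32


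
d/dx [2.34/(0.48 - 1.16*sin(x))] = 2.7144*cos(x)/(1.16*sin(x) - 0.48)^2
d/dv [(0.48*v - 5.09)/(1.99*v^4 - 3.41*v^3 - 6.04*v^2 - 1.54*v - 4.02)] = (-2.8656*v^4 + 43.79*v^3 - 49.1715*v^2 - 61.4872*v - 9.7682)/(3.9601*v^8 - 13.5718*v^7 - 12.4111*v^6 + 35.0636*v^5 + 30.9848*v^4 + 46.0196*v^3 + 50.9332*v^2 + 12.3816*v + 16.1604)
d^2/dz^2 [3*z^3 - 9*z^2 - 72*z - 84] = 18*z - 18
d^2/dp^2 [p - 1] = 0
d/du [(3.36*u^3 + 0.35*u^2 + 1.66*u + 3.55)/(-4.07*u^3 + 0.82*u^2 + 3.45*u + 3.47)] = (4.1797*u^4 + 36.6964*u^3 + 78.1694*u^2 - 3.393*u - 6.4873)/(16.5649*u^6 - 6.6748*u^5 - 27.4106*u^4 - 22.5878*u^3 + 17.5933*u^2 + 23.943*u + 12.0409)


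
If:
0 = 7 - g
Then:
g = 7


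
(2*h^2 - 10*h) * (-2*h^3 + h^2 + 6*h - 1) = -4*h^5 + 22*h^4 + 2*h^3 - 62*h^2 + 10*h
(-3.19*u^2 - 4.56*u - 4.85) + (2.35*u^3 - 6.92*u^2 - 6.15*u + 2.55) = 2.35*u^3 - 10.11*u^2 - 10.71*u - 2.3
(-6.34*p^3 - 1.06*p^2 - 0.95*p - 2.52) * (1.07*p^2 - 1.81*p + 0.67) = -6.7838*p^5 + 10.3412*p^4 - 3.3457*p^3 - 1.6871*p^2 + 3.9247*p - 1.6884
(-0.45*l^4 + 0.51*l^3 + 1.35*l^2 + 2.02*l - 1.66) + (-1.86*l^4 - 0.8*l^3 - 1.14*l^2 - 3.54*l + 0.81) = -2.31*l^4 - 0.29*l^3 + 0.21*l^2 - 1.52*l - 0.85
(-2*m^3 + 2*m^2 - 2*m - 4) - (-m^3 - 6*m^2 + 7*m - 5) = -m^3 + 8*m^2 - 9*m + 1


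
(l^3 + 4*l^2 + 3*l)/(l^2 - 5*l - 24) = l*(l + 1)/(l - 8)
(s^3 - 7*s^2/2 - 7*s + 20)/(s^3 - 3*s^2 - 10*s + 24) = (s + 5/2)/(s + 3)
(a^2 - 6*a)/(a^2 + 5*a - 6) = a*(a - 6)/(a^2 + 5*a - 6)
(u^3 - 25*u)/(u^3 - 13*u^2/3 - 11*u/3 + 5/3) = 3*u*(u + 5)/(3*u^2 + 2*u - 1)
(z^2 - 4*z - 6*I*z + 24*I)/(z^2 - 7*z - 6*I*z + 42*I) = (z - 4)/(z - 7)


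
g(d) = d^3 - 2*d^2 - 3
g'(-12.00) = 480.00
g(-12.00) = -2019.00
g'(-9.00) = 279.00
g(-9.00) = -894.00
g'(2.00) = 4.00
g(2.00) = -3.00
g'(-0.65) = 3.87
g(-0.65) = -4.12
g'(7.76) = 149.61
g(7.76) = 343.85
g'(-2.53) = 29.32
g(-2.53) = -32.00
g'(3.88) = 29.64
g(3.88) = 25.30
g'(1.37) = 0.15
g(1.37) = -4.18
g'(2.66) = 10.59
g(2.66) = 1.67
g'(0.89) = -1.18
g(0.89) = -3.88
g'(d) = 3*d^2 - 4*d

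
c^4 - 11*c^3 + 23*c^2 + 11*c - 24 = (c - 8)*(c - 3)*(c - 1)*(c + 1)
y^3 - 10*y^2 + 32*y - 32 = (y - 4)^2*(y - 2)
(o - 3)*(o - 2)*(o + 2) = o^3 - 3*o^2 - 4*o + 12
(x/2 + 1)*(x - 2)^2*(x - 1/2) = x^4/2 - 5*x^3/4 - 3*x^2/2 + 5*x - 2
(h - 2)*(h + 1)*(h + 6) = h^3 + 5*h^2 - 8*h - 12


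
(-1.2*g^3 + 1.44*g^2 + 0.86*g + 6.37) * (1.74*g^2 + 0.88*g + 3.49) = -2.088*g^5 + 1.4496*g^4 - 1.4244*g^3 + 16.8662*g^2 + 8.607*g + 22.2313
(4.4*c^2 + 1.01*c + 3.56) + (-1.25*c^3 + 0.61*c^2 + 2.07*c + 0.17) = -1.25*c^3 + 5.01*c^2 + 3.08*c + 3.73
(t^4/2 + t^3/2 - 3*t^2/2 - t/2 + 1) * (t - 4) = t^5/2 - 3*t^4/2 - 7*t^3/2 + 11*t^2/2 + 3*t - 4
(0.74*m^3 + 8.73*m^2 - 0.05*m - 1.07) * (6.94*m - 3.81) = 5.1356*m^4 + 57.7668*m^3 - 33.6083*m^2 - 7.2353*m + 4.0767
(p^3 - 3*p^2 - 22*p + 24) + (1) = p^3 - 3*p^2 - 22*p + 25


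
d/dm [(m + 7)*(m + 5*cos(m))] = m - (m + 7)*(5*sin(m) - 1) + 5*cos(m)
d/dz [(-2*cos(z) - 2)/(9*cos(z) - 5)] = -28*sin(z)/(9*cos(z) - 5)^2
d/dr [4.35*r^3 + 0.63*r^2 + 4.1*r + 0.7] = 13.05*r^2 + 1.26*r + 4.1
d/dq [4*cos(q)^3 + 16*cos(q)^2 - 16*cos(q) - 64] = 4*(-3*cos(q)^2 - 8*cos(q) + 4)*sin(q)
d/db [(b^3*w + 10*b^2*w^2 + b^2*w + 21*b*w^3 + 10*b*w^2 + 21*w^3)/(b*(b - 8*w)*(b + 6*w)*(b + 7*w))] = w*(-b^4 - 6*b^3*w - 2*b^3 - 42*b^2*w^2 - 7*b^2*w + 12*b*w^2 + 144*w^3)/(b^2*(b^4 - 4*b^3*w - 92*b^2*w^2 + 192*b*w^3 + 2304*w^4))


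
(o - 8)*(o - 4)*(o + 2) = o^3 - 10*o^2 + 8*o + 64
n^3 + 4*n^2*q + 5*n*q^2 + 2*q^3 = (n + q)^2*(n + 2*q)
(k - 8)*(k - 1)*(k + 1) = k^3 - 8*k^2 - k + 8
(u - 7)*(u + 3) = u^2 - 4*u - 21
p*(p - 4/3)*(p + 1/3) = p^3 - p^2 - 4*p/9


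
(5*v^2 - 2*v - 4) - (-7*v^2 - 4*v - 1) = 12*v^2 + 2*v - 3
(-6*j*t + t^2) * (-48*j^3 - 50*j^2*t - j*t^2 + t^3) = 288*j^4*t + 252*j^3*t^2 - 44*j^2*t^3 - 7*j*t^4 + t^5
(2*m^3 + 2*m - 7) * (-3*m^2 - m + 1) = -6*m^5 - 2*m^4 - 4*m^3 + 19*m^2 + 9*m - 7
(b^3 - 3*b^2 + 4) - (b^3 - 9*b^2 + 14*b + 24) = 6*b^2 - 14*b - 20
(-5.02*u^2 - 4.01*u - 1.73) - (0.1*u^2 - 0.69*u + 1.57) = -5.12*u^2 - 3.32*u - 3.3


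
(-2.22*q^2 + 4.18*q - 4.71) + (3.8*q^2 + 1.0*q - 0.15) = 1.58*q^2 + 5.18*q - 4.86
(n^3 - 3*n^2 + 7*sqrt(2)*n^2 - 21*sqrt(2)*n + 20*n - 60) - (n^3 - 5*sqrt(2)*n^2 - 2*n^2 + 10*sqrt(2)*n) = -n^2 + 12*sqrt(2)*n^2 - 31*sqrt(2)*n + 20*n - 60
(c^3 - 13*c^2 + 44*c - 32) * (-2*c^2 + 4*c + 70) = -2*c^5 + 30*c^4 - 70*c^3 - 670*c^2 + 2952*c - 2240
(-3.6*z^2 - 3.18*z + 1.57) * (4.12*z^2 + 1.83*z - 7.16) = -14.832*z^4 - 19.6896*z^3 + 26.425*z^2 + 25.6419*z - 11.2412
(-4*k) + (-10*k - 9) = -14*k - 9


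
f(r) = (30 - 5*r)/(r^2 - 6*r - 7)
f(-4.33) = 1.37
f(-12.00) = 0.43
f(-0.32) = -6.35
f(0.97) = -2.12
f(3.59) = -0.77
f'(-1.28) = 55.81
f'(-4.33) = 0.40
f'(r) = (6 - 2*r)*(30 - 5*r)/(r^2 - 6*r - 7)^2 - 5/(r^2 - 6*r - 7)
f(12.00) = -0.46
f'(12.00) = 0.05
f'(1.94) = 0.53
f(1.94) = -1.36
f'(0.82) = 1.34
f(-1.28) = 15.70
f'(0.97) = 1.14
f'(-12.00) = 0.04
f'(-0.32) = 9.47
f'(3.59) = 0.26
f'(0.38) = 2.31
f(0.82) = -2.30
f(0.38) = -3.08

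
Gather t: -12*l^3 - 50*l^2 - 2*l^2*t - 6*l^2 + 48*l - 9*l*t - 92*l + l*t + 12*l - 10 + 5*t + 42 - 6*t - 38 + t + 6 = -12*l^3 - 56*l^2 - 32*l + t*(-2*l^2 - 8*l)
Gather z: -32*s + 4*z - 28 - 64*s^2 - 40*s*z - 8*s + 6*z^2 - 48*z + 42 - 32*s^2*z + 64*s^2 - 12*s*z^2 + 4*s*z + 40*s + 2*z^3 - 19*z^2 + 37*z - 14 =2*z^3 + z^2*(-12*s - 13) + z*(-32*s^2 - 36*s - 7)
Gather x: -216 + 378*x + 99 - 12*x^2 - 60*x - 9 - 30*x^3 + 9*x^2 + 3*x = -30*x^3 - 3*x^2 + 321*x - 126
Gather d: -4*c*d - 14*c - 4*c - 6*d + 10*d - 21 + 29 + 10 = -18*c + d*(4 - 4*c) + 18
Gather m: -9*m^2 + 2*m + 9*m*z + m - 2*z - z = -9*m^2 + m*(9*z + 3) - 3*z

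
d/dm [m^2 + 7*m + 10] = 2*m + 7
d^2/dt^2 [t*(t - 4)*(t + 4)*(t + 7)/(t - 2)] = 6*(t^4 - 3*t^3 - 6*t^2 + 28*t - 96)/(t^3 - 6*t^2 + 12*t - 8)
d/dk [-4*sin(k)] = -4*cos(k)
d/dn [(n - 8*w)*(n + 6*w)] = 2*n - 2*w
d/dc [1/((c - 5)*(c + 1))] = 2*(2 - c)/(c^4 - 8*c^3 + 6*c^2 + 40*c + 25)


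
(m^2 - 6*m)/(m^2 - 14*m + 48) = m/(m - 8)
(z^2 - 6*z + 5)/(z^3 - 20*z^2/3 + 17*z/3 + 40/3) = 3*(z - 1)/(3*z^2 - 5*z - 8)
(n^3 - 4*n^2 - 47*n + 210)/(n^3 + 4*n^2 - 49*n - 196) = (n^2 - 11*n + 30)/(n^2 - 3*n - 28)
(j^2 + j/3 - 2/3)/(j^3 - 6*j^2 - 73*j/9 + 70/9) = 3*(j + 1)/(3*j^2 - 16*j - 35)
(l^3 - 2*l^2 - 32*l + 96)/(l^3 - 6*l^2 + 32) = (l + 6)/(l + 2)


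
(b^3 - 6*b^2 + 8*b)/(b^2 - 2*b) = b - 4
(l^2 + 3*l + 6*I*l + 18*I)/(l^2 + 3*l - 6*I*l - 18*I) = (l + 6*I)/(l - 6*I)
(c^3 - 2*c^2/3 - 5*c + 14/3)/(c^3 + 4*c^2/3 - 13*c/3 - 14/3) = (c - 1)/(c + 1)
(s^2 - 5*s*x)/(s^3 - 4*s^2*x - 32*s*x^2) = (-s + 5*x)/(-s^2 + 4*s*x + 32*x^2)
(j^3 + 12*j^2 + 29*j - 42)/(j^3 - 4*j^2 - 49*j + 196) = (j^2 + 5*j - 6)/(j^2 - 11*j + 28)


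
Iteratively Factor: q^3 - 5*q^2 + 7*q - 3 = (q - 1)*(q^2 - 4*q + 3) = (q - 3)*(q - 1)*(q - 1)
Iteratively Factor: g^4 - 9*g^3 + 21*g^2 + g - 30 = (g + 1)*(g^3 - 10*g^2 + 31*g - 30) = (g - 3)*(g + 1)*(g^2 - 7*g + 10) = (g - 3)*(g - 2)*(g + 1)*(g - 5)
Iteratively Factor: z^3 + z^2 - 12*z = (z - 3)*(z^2 + 4*z) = (z - 3)*(z + 4)*(z)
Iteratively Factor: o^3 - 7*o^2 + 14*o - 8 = (o - 2)*(o^2 - 5*o + 4) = (o - 2)*(o - 1)*(o - 4)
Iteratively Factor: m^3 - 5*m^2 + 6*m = (m - 3)*(m^2 - 2*m) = m*(m - 3)*(m - 2)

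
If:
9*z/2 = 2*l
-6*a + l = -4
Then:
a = 3*z/8 + 2/3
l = 9*z/4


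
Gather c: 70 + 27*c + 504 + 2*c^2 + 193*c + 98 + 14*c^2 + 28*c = 16*c^2 + 248*c + 672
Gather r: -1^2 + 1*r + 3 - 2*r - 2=-r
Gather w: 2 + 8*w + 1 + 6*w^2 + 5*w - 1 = 6*w^2 + 13*w + 2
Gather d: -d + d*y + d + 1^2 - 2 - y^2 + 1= d*y - y^2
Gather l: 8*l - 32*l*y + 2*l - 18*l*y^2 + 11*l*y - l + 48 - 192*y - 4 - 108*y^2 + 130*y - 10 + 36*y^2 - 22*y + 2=l*(-18*y^2 - 21*y + 9) - 72*y^2 - 84*y + 36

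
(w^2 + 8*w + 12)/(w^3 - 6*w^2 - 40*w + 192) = (w + 2)/(w^2 - 12*w + 32)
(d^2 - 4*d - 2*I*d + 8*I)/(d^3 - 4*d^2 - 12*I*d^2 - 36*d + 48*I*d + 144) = (d - 2*I)/(d^2 - 12*I*d - 36)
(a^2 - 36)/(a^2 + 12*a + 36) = (a - 6)/(a + 6)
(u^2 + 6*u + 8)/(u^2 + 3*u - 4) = (u + 2)/(u - 1)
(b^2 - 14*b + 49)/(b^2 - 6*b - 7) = (b - 7)/(b + 1)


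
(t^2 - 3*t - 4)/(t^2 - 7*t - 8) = (t - 4)/(t - 8)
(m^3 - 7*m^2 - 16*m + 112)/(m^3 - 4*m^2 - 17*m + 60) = (m^2 - 11*m + 28)/(m^2 - 8*m + 15)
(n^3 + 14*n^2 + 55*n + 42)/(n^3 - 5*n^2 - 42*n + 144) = (n^2 + 8*n + 7)/(n^2 - 11*n + 24)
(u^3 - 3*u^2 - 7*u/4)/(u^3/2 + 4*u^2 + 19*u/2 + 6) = u*(4*u^2 - 12*u - 7)/(2*(u^3 + 8*u^2 + 19*u + 12))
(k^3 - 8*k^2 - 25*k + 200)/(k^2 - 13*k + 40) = k + 5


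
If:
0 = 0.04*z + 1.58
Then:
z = -39.50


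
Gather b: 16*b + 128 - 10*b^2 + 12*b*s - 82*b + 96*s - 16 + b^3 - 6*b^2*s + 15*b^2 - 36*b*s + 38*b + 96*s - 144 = b^3 + b^2*(5 - 6*s) + b*(-24*s - 28) + 192*s - 32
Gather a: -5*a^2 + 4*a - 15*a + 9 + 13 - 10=-5*a^2 - 11*a + 12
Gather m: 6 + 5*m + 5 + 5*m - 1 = 10*m + 10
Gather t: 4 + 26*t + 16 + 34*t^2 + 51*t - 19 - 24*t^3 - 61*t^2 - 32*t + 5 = -24*t^3 - 27*t^2 + 45*t + 6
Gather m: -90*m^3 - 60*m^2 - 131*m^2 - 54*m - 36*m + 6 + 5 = -90*m^3 - 191*m^2 - 90*m + 11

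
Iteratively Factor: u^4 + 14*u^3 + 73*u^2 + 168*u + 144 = (u + 4)*(u^3 + 10*u^2 + 33*u + 36) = (u + 4)^2*(u^2 + 6*u + 9) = (u + 3)*(u + 4)^2*(u + 3)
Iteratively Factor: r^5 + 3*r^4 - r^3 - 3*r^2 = (r + 3)*(r^4 - r^2) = r*(r + 3)*(r^3 - r) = r*(r + 1)*(r + 3)*(r^2 - r) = r^2*(r + 1)*(r + 3)*(r - 1)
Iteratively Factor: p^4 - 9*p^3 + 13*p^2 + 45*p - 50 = (p + 2)*(p^3 - 11*p^2 + 35*p - 25) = (p - 1)*(p + 2)*(p^2 - 10*p + 25) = (p - 5)*(p - 1)*(p + 2)*(p - 5)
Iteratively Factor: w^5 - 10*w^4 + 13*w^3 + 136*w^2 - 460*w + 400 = (w - 5)*(w^4 - 5*w^3 - 12*w^2 + 76*w - 80) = (w - 5)*(w + 4)*(w^3 - 9*w^2 + 24*w - 20) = (w - 5)*(w - 2)*(w + 4)*(w^2 - 7*w + 10) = (w - 5)^2*(w - 2)*(w + 4)*(w - 2)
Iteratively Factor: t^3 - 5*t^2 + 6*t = (t)*(t^2 - 5*t + 6) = t*(t - 3)*(t - 2)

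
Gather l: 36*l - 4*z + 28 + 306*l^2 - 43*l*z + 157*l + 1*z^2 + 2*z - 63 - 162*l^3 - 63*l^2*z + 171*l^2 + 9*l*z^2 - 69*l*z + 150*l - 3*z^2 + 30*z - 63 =-162*l^3 + l^2*(477 - 63*z) + l*(9*z^2 - 112*z + 343) - 2*z^2 + 28*z - 98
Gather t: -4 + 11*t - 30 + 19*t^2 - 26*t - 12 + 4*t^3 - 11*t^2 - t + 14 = 4*t^3 + 8*t^2 - 16*t - 32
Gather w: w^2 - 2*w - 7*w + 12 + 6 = w^2 - 9*w + 18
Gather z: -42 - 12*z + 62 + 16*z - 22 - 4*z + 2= 0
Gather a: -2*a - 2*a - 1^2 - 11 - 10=-4*a - 22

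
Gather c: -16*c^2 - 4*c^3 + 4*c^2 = -4*c^3 - 12*c^2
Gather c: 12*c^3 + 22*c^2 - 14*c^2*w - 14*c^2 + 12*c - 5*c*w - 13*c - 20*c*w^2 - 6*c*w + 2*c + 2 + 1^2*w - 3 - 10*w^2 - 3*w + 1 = 12*c^3 + c^2*(8 - 14*w) + c*(-20*w^2 - 11*w + 1) - 10*w^2 - 2*w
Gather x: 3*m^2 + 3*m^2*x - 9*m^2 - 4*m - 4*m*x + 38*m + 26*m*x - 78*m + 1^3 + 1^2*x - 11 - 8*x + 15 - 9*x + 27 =-6*m^2 - 44*m + x*(3*m^2 + 22*m - 16) + 32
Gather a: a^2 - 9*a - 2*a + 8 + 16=a^2 - 11*a + 24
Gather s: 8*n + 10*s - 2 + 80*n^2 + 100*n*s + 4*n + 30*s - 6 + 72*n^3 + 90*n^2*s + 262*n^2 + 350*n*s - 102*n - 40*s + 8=72*n^3 + 342*n^2 - 90*n + s*(90*n^2 + 450*n)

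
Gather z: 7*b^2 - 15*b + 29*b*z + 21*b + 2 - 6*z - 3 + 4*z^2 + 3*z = 7*b^2 + 6*b + 4*z^2 + z*(29*b - 3) - 1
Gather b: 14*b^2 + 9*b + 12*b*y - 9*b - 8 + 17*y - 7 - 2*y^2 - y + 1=14*b^2 + 12*b*y - 2*y^2 + 16*y - 14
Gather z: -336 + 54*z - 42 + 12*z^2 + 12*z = 12*z^2 + 66*z - 378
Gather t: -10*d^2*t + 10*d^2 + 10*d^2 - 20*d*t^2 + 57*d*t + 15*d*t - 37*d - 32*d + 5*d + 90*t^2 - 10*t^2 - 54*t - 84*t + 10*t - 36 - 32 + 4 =20*d^2 - 64*d + t^2*(80 - 20*d) + t*(-10*d^2 + 72*d - 128) - 64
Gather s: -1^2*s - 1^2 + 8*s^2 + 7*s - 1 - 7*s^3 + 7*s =-7*s^3 + 8*s^2 + 13*s - 2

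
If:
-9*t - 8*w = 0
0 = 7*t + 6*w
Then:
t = 0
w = 0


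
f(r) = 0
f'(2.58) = 0.00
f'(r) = 0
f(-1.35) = 0.00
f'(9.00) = 0.00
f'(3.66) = 0.00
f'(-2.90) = 0.00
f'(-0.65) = 0.00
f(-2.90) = 0.00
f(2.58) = 0.00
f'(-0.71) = 0.00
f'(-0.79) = 0.00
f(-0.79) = 0.00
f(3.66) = 0.00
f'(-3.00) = 0.00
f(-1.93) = 0.00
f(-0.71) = 0.00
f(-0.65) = 0.00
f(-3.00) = 0.00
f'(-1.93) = 0.00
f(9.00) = 0.00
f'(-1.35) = 0.00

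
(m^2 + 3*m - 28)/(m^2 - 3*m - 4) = (m + 7)/(m + 1)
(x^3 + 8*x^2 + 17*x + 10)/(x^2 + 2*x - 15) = (x^2 + 3*x + 2)/(x - 3)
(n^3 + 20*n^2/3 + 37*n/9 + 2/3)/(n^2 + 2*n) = (9*n^3 + 60*n^2 + 37*n + 6)/(9*n*(n + 2))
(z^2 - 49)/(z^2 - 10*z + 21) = (z + 7)/(z - 3)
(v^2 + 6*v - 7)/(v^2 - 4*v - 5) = (-v^2 - 6*v + 7)/(-v^2 + 4*v + 5)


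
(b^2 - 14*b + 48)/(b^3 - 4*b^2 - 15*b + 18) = (b - 8)/(b^2 + 2*b - 3)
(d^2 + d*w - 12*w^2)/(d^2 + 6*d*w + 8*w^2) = (d - 3*w)/(d + 2*w)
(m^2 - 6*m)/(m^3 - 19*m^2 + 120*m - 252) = m/(m^2 - 13*m + 42)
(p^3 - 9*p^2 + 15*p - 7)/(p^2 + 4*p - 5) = (p^2 - 8*p + 7)/(p + 5)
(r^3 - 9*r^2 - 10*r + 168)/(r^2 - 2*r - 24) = r - 7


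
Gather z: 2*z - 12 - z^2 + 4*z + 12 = -z^2 + 6*z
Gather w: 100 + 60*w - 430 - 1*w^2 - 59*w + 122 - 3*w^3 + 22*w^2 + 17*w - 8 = -3*w^3 + 21*w^2 + 18*w - 216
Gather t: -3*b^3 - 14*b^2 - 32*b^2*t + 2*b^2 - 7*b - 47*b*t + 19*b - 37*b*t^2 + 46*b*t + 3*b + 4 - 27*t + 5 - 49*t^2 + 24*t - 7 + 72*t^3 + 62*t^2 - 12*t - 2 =-3*b^3 - 12*b^2 + 15*b + 72*t^3 + t^2*(13 - 37*b) + t*(-32*b^2 - b - 15)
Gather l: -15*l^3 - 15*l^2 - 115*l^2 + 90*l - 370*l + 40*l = -15*l^3 - 130*l^2 - 240*l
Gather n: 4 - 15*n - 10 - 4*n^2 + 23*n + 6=-4*n^2 + 8*n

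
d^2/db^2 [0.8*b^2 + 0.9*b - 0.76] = 1.60000000000000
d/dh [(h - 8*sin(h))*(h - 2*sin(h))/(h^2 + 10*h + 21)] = 2*(-(h + 5)*(h - 8*sin(h))*(h - 2*sin(h)) + (h^2 + 10*h + 21)*(-5*h*cos(h) + h - 5*sin(h) + 8*sin(2*h)))/(h^2 + 10*h + 21)^2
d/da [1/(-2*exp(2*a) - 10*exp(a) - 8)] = (exp(a) + 5/2)*exp(a)/(exp(2*a) + 5*exp(a) + 4)^2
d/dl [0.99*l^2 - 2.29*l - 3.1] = 1.98*l - 2.29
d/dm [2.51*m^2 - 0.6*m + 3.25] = 5.02*m - 0.6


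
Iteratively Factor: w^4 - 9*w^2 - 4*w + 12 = (w + 2)*(w^3 - 2*w^2 - 5*w + 6) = (w + 2)^2*(w^2 - 4*w + 3) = (w - 1)*(w + 2)^2*(w - 3)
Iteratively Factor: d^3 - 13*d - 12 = (d + 1)*(d^2 - d - 12) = (d + 1)*(d + 3)*(d - 4)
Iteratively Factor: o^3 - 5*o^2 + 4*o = (o - 4)*(o^2 - o) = o*(o - 4)*(o - 1)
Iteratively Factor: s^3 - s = (s + 1)*(s^2 - s) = s*(s + 1)*(s - 1)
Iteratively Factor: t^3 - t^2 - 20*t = (t)*(t^2 - t - 20) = t*(t - 5)*(t + 4)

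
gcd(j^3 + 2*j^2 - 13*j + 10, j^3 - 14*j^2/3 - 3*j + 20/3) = j - 1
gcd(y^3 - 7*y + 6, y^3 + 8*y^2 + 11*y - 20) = y - 1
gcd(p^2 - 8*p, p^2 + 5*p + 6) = 1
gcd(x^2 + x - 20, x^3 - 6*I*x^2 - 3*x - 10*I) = 1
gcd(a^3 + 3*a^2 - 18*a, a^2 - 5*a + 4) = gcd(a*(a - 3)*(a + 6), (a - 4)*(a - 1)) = 1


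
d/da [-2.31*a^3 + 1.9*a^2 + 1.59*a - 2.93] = -6.93*a^2 + 3.8*a + 1.59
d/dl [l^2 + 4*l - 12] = 2*l + 4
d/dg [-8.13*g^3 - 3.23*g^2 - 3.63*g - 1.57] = -24.39*g^2 - 6.46*g - 3.63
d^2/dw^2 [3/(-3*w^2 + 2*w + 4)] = 6*(-9*w^2 + 6*w + 4*(3*w - 1)^2 + 12)/(-3*w^2 + 2*w + 4)^3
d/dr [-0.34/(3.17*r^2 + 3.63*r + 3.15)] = (2.1556*r + 1.2342)/(3.17*r^2 + 3.63*r + 3.15)^2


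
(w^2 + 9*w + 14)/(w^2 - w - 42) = (w^2 + 9*w + 14)/(w^2 - w - 42)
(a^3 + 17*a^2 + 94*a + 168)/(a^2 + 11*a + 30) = (a^2 + 11*a + 28)/(a + 5)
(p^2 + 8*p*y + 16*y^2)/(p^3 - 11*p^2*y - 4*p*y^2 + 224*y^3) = (p + 4*y)/(p^2 - 15*p*y + 56*y^2)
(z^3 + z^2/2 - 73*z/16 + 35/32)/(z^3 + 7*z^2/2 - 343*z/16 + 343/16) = (8*z^2 + 18*z - 5)/(2*(4*z^2 + 21*z - 49))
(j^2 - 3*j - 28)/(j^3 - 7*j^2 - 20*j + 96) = (j - 7)/(j^2 - 11*j + 24)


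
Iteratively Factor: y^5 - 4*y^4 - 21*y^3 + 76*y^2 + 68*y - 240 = (y - 5)*(y^4 + y^3 - 16*y^2 - 4*y + 48) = (y - 5)*(y + 4)*(y^3 - 3*y^2 - 4*y + 12) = (y - 5)*(y - 2)*(y + 4)*(y^2 - y - 6) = (y - 5)*(y - 2)*(y + 2)*(y + 4)*(y - 3)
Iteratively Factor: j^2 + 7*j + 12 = (j + 3)*(j + 4)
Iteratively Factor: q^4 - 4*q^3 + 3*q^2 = (q)*(q^3 - 4*q^2 + 3*q) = q*(q - 3)*(q^2 - q) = q^2*(q - 3)*(q - 1)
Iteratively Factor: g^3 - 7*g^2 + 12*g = (g - 4)*(g^2 - 3*g) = g*(g - 4)*(g - 3)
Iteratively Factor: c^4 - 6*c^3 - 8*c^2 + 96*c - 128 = (c - 2)*(c^3 - 4*c^2 - 16*c + 64) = (c - 2)*(c + 4)*(c^2 - 8*c + 16) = (c - 4)*(c - 2)*(c + 4)*(c - 4)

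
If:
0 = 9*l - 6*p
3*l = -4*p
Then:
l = 0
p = 0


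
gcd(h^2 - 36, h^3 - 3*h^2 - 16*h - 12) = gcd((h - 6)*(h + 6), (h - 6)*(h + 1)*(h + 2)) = h - 6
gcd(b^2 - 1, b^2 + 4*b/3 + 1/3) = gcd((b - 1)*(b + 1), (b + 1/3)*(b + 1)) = b + 1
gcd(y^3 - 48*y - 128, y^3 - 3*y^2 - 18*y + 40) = y + 4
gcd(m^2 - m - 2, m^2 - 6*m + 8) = m - 2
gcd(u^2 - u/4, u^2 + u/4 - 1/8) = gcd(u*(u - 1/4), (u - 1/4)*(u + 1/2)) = u - 1/4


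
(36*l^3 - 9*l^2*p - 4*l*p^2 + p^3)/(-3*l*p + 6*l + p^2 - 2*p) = (-12*l^2 - l*p + p^2)/(p - 2)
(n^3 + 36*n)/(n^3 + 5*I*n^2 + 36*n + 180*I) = n/(n + 5*I)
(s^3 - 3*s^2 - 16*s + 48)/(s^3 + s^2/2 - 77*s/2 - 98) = 2*(s^2 - 7*s + 12)/(2*s^2 - 7*s - 49)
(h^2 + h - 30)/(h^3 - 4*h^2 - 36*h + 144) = (h - 5)/(h^2 - 10*h + 24)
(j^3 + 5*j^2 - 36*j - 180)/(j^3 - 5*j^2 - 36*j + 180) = (j + 5)/(j - 5)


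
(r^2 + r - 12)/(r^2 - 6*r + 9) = (r + 4)/(r - 3)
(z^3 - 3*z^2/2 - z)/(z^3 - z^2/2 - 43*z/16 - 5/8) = 8*z*(2*z + 1)/(16*z^2 + 24*z + 5)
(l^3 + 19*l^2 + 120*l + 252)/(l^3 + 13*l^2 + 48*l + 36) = (l + 7)/(l + 1)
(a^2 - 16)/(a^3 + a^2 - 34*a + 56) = (a + 4)/(a^2 + 5*a - 14)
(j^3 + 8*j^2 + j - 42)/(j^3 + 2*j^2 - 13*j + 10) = (j^2 + 10*j + 21)/(j^2 + 4*j - 5)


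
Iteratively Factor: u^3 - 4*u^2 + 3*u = (u - 3)*(u^2 - u) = (u - 3)*(u - 1)*(u)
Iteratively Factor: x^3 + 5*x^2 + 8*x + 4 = (x + 2)*(x^2 + 3*x + 2) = (x + 2)^2*(x + 1)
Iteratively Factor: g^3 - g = (g - 1)*(g^2 + g) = g*(g - 1)*(g + 1)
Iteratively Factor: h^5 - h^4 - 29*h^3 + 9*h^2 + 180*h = (h + 4)*(h^4 - 5*h^3 - 9*h^2 + 45*h) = h*(h + 4)*(h^3 - 5*h^2 - 9*h + 45) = h*(h - 5)*(h + 4)*(h^2 - 9) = h*(h - 5)*(h + 3)*(h + 4)*(h - 3)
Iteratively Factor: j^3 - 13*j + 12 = (j - 3)*(j^2 + 3*j - 4) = (j - 3)*(j + 4)*(j - 1)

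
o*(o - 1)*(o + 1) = o^3 - o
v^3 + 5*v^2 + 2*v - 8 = (v - 1)*(v + 2)*(v + 4)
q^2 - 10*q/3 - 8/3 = (q - 4)*(q + 2/3)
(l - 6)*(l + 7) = l^2 + l - 42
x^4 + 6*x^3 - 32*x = x*(x - 2)*(x + 4)^2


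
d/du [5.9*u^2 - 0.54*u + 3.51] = 11.8*u - 0.54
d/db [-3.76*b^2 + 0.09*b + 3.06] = 0.09 - 7.52*b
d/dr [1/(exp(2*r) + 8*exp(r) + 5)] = 2*(-exp(r) - 4)*exp(r)/(exp(2*r) + 8*exp(r) + 5)^2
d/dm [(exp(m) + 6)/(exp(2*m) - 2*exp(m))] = (-exp(2*m) - 12*exp(m) + 12)*exp(-m)/(exp(2*m) - 4*exp(m) + 4)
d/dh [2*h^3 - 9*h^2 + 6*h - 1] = 6*h^2 - 18*h + 6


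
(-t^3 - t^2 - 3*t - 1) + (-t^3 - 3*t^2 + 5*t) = -2*t^3 - 4*t^2 + 2*t - 1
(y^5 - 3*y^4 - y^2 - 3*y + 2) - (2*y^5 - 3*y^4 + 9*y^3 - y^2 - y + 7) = -y^5 - 9*y^3 - 2*y - 5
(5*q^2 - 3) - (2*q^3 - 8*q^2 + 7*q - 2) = -2*q^3 + 13*q^2 - 7*q - 1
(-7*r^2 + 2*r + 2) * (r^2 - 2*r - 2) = -7*r^4 + 16*r^3 + 12*r^2 - 8*r - 4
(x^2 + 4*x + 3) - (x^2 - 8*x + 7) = 12*x - 4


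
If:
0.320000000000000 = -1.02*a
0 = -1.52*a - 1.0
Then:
No Solution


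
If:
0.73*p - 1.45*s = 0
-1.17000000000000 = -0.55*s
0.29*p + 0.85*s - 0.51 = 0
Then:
No Solution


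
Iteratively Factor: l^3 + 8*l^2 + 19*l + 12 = (l + 1)*(l^2 + 7*l + 12) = (l + 1)*(l + 4)*(l + 3)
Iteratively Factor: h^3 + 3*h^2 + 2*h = (h + 2)*(h^2 + h) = (h + 1)*(h + 2)*(h)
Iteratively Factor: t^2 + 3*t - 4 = (t - 1)*(t + 4)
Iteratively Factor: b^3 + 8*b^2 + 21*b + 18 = (b + 3)*(b^2 + 5*b + 6) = (b + 2)*(b + 3)*(b + 3)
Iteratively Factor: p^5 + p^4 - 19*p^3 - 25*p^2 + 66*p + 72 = (p + 1)*(p^4 - 19*p^2 - 6*p + 72) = (p - 4)*(p + 1)*(p^3 + 4*p^2 - 3*p - 18) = (p - 4)*(p + 1)*(p + 3)*(p^2 + p - 6) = (p - 4)*(p + 1)*(p + 3)^2*(p - 2)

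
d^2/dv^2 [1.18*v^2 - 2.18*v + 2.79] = 2.36000000000000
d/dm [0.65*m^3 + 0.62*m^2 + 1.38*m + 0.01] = 1.95*m^2 + 1.24*m + 1.38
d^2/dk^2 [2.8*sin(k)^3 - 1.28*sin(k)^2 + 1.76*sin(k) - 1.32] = -3.86*sin(k) + 6.3*sin(3*k) - 2.56*cos(2*k)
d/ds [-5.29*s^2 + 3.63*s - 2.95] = 3.63 - 10.58*s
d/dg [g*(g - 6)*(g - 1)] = 3*g^2 - 14*g + 6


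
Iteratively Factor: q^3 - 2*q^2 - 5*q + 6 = (q - 1)*(q^2 - q - 6) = (q - 3)*(q - 1)*(q + 2)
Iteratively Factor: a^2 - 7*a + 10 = (a - 2)*(a - 5)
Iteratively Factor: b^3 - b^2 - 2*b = (b)*(b^2 - b - 2) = b*(b + 1)*(b - 2)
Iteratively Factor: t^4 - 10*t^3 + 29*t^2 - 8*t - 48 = (t - 4)*(t^3 - 6*t^2 + 5*t + 12) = (t - 4)^2*(t^2 - 2*t - 3) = (t - 4)^2*(t - 3)*(t + 1)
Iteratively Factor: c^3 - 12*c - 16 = (c + 2)*(c^2 - 2*c - 8) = (c + 2)^2*(c - 4)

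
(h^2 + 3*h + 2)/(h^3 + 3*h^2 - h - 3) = (h + 2)/(h^2 + 2*h - 3)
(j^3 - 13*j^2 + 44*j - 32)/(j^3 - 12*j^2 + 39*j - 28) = (j - 8)/(j - 7)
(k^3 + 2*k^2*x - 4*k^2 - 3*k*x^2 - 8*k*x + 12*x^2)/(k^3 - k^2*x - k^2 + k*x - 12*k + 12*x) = (k + 3*x)/(k + 3)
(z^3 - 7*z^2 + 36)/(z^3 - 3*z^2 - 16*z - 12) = (z - 3)/(z + 1)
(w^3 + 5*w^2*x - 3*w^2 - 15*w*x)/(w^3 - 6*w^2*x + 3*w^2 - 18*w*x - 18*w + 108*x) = w*(-w - 5*x)/(-w^2 + 6*w*x - 6*w + 36*x)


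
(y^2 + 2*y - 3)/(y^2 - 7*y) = (y^2 + 2*y - 3)/(y*(y - 7))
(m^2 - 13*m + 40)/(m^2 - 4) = (m^2 - 13*m + 40)/(m^2 - 4)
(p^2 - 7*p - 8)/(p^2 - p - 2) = (p - 8)/(p - 2)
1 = 1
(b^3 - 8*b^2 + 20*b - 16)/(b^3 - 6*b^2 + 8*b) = (b - 2)/b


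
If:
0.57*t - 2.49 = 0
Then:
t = 4.37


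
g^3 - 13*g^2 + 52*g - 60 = (g - 6)*(g - 5)*(g - 2)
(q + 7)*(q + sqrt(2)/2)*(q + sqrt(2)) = q^3 + 3*sqrt(2)*q^2/2 + 7*q^2 + q + 21*sqrt(2)*q/2 + 7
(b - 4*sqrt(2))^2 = b^2 - 8*sqrt(2)*b + 32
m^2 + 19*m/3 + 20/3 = (m + 4/3)*(m + 5)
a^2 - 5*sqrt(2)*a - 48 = (a - 8*sqrt(2))*(a + 3*sqrt(2))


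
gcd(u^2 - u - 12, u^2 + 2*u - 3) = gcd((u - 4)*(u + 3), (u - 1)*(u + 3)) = u + 3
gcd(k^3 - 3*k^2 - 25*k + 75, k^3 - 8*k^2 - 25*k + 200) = k^2 - 25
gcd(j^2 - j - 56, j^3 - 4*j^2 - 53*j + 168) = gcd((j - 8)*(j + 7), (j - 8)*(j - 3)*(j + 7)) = j^2 - j - 56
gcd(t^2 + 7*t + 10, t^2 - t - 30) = t + 5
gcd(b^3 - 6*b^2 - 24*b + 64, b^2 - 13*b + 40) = b - 8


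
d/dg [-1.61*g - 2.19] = -1.61000000000000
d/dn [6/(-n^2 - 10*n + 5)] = 12*(n + 5)/(n^2 + 10*n - 5)^2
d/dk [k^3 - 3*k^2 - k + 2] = 3*k^2 - 6*k - 1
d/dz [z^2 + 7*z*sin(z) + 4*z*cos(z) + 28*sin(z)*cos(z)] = -4*z*sin(z) + 7*z*cos(z) + 2*z + 7*sin(z) + 4*cos(z) + 28*cos(2*z)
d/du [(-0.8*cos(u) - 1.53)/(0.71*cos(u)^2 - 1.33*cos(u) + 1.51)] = (-0.568*cos(u)^2 - 2.1726*cos(u) + 3.2429)*sin(u)/(0.5041*cos(u)^4 - 1.8886*cos(u)^3 + 3.9131*cos(u)^2 - 4.0166*cos(u) + 2.2801)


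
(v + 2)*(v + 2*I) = v^2 + 2*v + 2*I*v + 4*I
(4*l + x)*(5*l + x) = 20*l^2 + 9*l*x + x^2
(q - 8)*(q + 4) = q^2 - 4*q - 32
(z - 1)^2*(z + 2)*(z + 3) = z^4 + 3*z^3 - 3*z^2 - 7*z + 6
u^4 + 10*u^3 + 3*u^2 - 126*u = u*(u - 3)*(u + 6)*(u + 7)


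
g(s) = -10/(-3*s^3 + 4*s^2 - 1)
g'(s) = -10*(9*s^2 - 8*s)/(-3*s^3 + 4*s^2 - 1)^2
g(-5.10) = -0.02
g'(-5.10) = -0.01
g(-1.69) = -0.40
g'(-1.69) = -0.63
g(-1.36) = -0.72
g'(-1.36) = -1.42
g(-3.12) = -0.08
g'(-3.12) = -0.07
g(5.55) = 0.03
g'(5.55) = -0.02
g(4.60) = 0.05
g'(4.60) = -0.04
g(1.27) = 14.42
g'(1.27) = -90.56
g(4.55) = 0.05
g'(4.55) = -0.04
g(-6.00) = -0.01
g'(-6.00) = -0.00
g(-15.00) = 0.00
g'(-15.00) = 0.00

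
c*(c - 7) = c^2 - 7*c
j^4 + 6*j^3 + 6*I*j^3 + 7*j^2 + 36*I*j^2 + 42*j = j*(j + 6)*(j - I)*(j + 7*I)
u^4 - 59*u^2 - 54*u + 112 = (u - 8)*(u - 1)*(u + 2)*(u + 7)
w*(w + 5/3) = w^2 + 5*w/3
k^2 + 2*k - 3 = (k - 1)*(k + 3)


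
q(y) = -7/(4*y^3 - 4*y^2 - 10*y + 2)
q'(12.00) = 0.00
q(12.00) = 0.00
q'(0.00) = -17.50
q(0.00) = -3.50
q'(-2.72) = 0.11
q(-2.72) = 0.09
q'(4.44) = 0.03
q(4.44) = -0.03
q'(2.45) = 1.96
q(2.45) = -0.57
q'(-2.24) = 0.29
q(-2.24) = 0.17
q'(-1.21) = 90.14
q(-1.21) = -6.05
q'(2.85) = 0.40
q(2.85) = -0.21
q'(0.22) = -635.15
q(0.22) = 19.94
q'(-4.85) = 0.01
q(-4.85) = 0.01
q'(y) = -7*(-12*y^2 + 8*y + 10)/(4*y^3 - 4*y^2 - 10*y + 2)^2 = 7*(6*y^2 - 4*y - 5)/(2*(2*y^3 - 2*y^2 - 5*y + 1)^2)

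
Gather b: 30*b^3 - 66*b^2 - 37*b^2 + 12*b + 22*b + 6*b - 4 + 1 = 30*b^3 - 103*b^2 + 40*b - 3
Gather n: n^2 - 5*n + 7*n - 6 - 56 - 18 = n^2 + 2*n - 80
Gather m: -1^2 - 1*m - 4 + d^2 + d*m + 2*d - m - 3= d^2 + 2*d + m*(d - 2) - 8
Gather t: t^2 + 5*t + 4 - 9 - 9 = t^2 + 5*t - 14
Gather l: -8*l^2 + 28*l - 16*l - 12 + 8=-8*l^2 + 12*l - 4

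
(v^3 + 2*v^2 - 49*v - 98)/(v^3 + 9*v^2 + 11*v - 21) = (v^2 - 5*v - 14)/(v^2 + 2*v - 3)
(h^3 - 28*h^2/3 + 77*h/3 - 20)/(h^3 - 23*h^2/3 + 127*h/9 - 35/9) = 3*(3*h^2 - 13*h + 12)/(9*h^2 - 24*h + 7)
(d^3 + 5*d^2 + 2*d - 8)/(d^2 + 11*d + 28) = (d^2 + d - 2)/(d + 7)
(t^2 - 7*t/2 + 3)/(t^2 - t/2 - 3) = (2*t - 3)/(2*t + 3)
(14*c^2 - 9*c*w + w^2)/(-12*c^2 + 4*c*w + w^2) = (-7*c + w)/(6*c + w)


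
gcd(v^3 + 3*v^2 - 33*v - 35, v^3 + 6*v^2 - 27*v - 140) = v^2 + 2*v - 35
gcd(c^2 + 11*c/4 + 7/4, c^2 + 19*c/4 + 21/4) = c + 7/4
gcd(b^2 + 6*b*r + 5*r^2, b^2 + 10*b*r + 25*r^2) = b + 5*r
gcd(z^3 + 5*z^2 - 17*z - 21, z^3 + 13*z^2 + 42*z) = z + 7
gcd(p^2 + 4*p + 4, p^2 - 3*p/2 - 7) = p + 2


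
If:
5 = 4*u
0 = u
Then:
No Solution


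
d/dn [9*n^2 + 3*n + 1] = 18*n + 3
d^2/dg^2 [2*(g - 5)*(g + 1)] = 4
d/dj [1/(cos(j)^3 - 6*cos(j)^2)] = 3*(cos(j) - 4)*sin(j)/((cos(j) - 6)^2*cos(j)^3)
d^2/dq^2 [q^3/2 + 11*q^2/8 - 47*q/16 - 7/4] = 3*q + 11/4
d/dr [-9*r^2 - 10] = -18*r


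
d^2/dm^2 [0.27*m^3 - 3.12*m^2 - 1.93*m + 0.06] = 1.62*m - 6.24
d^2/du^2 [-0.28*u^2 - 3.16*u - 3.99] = -0.560000000000000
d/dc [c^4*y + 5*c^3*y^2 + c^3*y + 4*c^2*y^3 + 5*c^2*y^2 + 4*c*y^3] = y*(4*c^3 + 15*c^2*y + 3*c^2 + 8*c*y^2 + 10*c*y + 4*y^2)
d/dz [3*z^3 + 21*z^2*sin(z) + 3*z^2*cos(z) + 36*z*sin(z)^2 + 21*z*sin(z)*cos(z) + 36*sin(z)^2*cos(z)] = -3*z^2*sin(z) + 21*z^2*cos(z) + 9*z^2 + 42*z*sin(z) + 36*z*sin(2*z) + 6*z*cos(z) + 21*z*cos(2*z) - 9*sin(z) + 21*sin(2*z)/2 + 27*sin(3*z) - 18*cos(2*z) + 18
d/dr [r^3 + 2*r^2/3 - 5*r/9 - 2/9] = 3*r^2 + 4*r/3 - 5/9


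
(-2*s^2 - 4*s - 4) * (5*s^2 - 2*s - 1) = -10*s^4 - 16*s^3 - 10*s^2 + 12*s + 4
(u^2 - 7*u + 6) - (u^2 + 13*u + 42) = -20*u - 36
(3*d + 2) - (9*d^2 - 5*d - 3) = -9*d^2 + 8*d + 5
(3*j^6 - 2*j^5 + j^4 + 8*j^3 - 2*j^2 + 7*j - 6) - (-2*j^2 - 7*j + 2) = 3*j^6 - 2*j^5 + j^4 + 8*j^3 + 14*j - 8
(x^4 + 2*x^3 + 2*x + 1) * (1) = x^4 + 2*x^3 + 2*x + 1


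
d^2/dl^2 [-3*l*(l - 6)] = -6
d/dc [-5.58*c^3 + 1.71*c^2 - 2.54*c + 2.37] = -16.74*c^2 + 3.42*c - 2.54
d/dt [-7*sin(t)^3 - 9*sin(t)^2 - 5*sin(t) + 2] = (-18*sin(t) + 21*cos(t)^2 - 26)*cos(t)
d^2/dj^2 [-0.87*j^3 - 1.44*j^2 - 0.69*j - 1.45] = -5.22*j - 2.88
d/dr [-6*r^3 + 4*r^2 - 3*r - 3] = -18*r^2 + 8*r - 3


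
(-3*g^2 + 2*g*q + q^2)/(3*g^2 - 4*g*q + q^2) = (3*g + q)/(-3*g + q)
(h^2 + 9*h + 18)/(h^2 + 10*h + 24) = (h + 3)/(h + 4)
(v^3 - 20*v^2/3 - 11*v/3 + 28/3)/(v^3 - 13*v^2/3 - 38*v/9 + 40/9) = 3*(v^2 - 8*v + 7)/(3*v^2 - 17*v + 10)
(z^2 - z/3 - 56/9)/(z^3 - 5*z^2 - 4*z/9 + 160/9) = (3*z + 7)/(3*z^2 - 7*z - 20)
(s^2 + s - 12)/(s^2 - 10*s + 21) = (s + 4)/(s - 7)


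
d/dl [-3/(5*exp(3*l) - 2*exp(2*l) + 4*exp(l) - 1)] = (45*exp(2*l) - 12*exp(l) + 12)*exp(l)/(5*exp(3*l) - 2*exp(2*l) + 4*exp(l) - 1)^2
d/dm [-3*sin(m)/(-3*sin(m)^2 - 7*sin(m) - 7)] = 3*(7 - 3*sin(m)^2)*cos(m)/(3*sin(m)^2 + 7*sin(m) + 7)^2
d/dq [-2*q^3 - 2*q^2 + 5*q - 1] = -6*q^2 - 4*q + 5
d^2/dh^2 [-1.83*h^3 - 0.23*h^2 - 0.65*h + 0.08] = -10.98*h - 0.46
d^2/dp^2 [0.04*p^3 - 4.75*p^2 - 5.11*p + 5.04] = 0.24*p - 9.5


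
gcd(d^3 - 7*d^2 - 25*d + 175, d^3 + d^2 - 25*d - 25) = d^2 - 25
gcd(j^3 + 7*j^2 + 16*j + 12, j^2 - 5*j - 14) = j + 2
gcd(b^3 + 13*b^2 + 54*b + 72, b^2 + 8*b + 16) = b + 4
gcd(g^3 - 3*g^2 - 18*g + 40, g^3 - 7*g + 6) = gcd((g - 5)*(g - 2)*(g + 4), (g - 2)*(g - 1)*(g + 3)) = g - 2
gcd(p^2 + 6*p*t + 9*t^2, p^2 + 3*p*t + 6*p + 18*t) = p + 3*t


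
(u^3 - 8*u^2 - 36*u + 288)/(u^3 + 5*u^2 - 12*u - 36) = (u^2 - 14*u + 48)/(u^2 - u - 6)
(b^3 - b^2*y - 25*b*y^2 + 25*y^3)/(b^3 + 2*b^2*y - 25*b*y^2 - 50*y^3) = (b - y)/(b + 2*y)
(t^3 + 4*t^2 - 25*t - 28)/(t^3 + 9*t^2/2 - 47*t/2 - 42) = 2*(t + 1)/(2*t + 3)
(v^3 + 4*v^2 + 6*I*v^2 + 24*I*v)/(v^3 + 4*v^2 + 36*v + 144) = v/(v - 6*I)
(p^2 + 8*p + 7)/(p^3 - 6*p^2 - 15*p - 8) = (p + 7)/(p^2 - 7*p - 8)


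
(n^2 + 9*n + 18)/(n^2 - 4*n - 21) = (n + 6)/(n - 7)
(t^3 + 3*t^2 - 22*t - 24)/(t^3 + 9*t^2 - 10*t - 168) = (t + 1)/(t + 7)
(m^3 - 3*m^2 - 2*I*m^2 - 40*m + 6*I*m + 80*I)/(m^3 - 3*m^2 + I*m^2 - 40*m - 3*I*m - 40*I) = (m - 2*I)/(m + I)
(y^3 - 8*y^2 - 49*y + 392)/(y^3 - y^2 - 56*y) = (y - 7)/y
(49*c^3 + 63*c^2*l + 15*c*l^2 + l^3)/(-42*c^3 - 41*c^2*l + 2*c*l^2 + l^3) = (-7*c - l)/(6*c - l)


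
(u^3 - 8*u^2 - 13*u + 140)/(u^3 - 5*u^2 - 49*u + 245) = (u + 4)/(u + 7)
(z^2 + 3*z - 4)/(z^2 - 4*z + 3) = (z + 4)/(z - 3)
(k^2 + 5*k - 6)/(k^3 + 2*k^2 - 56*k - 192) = (k - 1)/(k^2 - 4*k - 32)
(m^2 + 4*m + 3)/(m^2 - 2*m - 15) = (m + 1)/(m - 5)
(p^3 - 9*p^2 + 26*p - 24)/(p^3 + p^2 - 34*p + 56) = (p - 3)/(p + 7)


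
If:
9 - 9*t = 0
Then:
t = 1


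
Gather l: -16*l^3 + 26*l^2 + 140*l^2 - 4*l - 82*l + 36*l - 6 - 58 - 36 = -16*l^3 + 166*l^2 - 50*l - 100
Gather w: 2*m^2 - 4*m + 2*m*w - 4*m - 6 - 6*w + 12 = 2*m^2 - 8*m + w*(2*m - 6) + 6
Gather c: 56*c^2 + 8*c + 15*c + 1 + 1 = 56*c^2 + 23*c + 2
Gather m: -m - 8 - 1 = -m - 9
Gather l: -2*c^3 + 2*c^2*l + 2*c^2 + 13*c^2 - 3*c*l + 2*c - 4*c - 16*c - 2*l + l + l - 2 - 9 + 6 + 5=-2*c^3 + 15*c^2 - 18*c + l*(2*c^2 - 3*c)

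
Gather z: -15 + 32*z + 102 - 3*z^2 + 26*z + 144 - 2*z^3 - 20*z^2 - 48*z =-2*z^3 - 23*z^2 + 10*z + 231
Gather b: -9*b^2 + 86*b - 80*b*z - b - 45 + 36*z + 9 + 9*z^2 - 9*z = -9*b^2 + b*(85 - 80*z) + 9*z^2 + 27*z - 36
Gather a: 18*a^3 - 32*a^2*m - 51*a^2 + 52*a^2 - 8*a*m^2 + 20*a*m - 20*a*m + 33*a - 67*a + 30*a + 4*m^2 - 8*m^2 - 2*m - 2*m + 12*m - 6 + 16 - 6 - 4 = 18*a^3 + a^2*(1 - 32*m) + a*(-8*m^2 - 4) - 4*m^2 + 8*m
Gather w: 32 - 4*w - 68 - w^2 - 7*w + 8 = -w^2 - 11*w - 28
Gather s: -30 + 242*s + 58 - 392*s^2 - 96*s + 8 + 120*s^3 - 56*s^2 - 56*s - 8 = 120*s^3 - 448*s^2 + 90*s + 28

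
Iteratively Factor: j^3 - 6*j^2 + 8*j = (j - 2)*(j^2 - 4*j) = (j - 4)*(j - 2)*(j)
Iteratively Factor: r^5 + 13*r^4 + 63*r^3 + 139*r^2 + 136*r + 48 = (r + 1)*(r^4 + 12*r^3 + 51*r^2 + 88*r + 48) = (r + 1)*(r + 4)*(r^3 + 8*r^2 + 19*r + 12) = (r + 1)*(r + 4)^2*(r^2 + 4*r + 3) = (r + 1)^2*(r + 4)^2*(r + 3)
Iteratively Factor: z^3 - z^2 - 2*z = (z + 1)*(z^2 - 2*z) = z*(z + 1)*(z - 2)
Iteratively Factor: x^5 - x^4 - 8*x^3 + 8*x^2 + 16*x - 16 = (x - 2)*(x^4 + x^3 - 6*x^2 - 4*x + 8) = (x - 2)*(x - 1)*(x^3 + 2*x^2 - 4*x - 8) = (x - 2)^2*(x - 1)*(x^2 + 4*x + 4) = (x - 2)^2*(x - 1)*(x + 2)*(x + 2)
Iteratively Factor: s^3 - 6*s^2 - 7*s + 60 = (s - 4)*(s^2 - 2*s - 15) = (s - 5)*(s - 4)*(s + 3)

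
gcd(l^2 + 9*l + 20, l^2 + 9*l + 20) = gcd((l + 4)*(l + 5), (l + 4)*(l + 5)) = l^2 + 9*l + 20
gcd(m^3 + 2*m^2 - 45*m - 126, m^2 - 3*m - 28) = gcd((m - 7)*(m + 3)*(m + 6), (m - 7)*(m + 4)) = m - 7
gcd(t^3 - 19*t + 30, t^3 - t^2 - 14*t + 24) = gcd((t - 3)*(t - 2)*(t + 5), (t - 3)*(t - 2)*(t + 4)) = t^2 - 5*t + 6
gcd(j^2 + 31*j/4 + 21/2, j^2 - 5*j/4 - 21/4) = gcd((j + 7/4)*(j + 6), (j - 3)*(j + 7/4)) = j + 7/4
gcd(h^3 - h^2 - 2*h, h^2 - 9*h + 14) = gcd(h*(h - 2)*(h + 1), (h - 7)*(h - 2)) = h - 2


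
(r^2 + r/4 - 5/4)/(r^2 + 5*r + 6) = (4*r^2 + r - 5)/(4*(r^2 + 5*r + 6))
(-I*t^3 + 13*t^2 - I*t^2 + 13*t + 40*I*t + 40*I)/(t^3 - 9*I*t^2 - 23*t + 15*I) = (-I*t^3 + t^2*(13 - I) + t*(13 + 40*I) + 40*I)/(t^3 - 9*I*t^2 - 23*t + 15*I)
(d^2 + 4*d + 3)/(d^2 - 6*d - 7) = (d + 3)/(d - 7)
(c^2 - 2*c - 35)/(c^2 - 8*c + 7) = (c + 5)/(c - 1)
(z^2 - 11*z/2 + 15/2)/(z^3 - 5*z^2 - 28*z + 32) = (2*z^2 - 11*z + 15)/(2*(z^3 - 5*z^2 - 28*z + 32))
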